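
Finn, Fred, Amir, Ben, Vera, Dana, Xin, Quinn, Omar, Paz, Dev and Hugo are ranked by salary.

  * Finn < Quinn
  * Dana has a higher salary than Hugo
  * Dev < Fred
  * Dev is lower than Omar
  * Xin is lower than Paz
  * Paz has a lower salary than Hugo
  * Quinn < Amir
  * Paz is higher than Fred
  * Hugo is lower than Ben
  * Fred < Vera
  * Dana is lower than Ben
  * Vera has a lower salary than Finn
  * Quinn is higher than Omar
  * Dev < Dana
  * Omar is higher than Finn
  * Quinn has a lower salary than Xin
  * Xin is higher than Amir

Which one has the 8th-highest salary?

Piecing the relations together gives one ordering: Dev < Fred < Vera < Finn < Omar < Quinn < Amir < Xin < Paz < Hugo < Dana < Ben.
Counting 8 from the largest end gives Omar.

Omar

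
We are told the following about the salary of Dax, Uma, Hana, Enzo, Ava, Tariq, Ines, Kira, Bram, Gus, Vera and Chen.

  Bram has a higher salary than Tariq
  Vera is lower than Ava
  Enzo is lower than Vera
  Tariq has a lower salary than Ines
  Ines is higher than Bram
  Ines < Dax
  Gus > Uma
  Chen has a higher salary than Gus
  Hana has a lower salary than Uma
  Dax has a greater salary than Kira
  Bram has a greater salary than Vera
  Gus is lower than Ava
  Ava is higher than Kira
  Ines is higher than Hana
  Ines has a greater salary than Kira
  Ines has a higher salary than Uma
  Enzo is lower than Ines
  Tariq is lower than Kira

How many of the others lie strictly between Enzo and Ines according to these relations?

2

The relations place Enzo below Ines. An element lies strictly between them when it is forced above Enzo and also forced below Ines.
Above Enzo: {Vera, Bram, Ava, Dax}. Below Ines: {Tariq, Hana, Uma, Kira, Vera, Bram}.
Intersection: {Vera, Bram} — 2.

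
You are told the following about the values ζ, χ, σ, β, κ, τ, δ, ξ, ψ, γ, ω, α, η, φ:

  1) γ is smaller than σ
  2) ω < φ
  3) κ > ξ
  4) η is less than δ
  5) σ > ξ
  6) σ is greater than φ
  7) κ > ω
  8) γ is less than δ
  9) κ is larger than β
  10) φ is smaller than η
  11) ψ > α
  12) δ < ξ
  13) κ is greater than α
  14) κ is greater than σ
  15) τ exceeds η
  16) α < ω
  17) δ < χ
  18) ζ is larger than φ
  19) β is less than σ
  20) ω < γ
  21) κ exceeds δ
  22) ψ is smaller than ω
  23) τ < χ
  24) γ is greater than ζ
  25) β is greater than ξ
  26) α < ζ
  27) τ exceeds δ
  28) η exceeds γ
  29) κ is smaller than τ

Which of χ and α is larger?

χ

α < ψ < ω < φ < ζ < γ < η < δ < ξ < β < σ < κ < τ < χ, by transitivity through ψ, ω, φ, ζ, γ, η, δ, ξ, β, σ, κ, τ.
So α < χ; χ is the larger of the two.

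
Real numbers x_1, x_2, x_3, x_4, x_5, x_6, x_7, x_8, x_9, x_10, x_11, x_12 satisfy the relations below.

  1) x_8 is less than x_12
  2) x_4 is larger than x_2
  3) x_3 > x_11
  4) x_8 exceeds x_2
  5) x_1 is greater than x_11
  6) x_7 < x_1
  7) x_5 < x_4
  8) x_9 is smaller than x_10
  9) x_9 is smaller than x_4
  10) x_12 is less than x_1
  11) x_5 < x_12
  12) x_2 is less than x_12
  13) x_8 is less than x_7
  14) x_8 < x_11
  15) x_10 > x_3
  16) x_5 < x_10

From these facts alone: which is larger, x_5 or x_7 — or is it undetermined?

Following every chain through x_5: above x_5 we get x_10, x_4, x_12, x_1.
x_7 is not reached, and no chain runs the other way from x_7 to x_5.
So the given relations leave the order of x_5 and x_7 undetermined.

undetermined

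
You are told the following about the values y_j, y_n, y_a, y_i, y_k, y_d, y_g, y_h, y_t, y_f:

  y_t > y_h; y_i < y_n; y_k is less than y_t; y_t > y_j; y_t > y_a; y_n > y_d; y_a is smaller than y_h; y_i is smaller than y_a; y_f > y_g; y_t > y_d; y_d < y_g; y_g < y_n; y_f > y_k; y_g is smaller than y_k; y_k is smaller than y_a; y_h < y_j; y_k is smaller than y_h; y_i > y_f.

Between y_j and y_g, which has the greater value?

Link the given pairs in sequence: y_g < y_k; y_k < y_f; y_f < y_i; y_i < y_a; y_a < y_h; y_h < y_j.
Together: y_g < y_k < y_f < y_i < y_a < y_h < y_j.
So y_g < y_j; y_j is the larger of the two.

y_j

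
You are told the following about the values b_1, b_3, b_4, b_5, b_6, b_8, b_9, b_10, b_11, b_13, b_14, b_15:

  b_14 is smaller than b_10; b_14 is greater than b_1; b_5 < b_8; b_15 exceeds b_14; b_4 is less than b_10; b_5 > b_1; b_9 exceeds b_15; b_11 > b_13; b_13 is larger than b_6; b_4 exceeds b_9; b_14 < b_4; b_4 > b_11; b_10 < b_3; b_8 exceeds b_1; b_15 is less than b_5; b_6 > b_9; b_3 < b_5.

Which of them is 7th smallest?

b_11

The consecutive relations fix a unique order: b_1 < b_14 < b_15 < b_9 < b_6 < b_13 < b_11 < b_4 < b_10 < b_3 < b_5 < b_8.
Counting 7 from the smallest end gives b_11.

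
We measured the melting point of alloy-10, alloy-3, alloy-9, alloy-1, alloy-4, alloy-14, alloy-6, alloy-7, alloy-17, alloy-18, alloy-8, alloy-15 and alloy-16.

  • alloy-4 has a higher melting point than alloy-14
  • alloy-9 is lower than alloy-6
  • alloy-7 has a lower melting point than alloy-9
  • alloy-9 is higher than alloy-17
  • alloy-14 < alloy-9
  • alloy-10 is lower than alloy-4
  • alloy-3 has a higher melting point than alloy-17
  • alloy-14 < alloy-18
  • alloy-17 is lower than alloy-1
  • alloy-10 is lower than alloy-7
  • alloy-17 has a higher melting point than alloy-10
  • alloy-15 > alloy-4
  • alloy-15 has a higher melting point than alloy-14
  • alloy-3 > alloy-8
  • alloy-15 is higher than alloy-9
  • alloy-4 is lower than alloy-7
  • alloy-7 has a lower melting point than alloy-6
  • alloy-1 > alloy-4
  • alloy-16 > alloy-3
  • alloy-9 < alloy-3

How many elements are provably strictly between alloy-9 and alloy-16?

1

The relations place alloy-9 below alloy-16. An element lies strictly between them when it is forced above alloy-9 and also forced below alloy-16.
Above alloy-9: {alloy-15, alloy-3, alloy-6}. Below alloy-16: {alloy-10, alloy-14, alloy-17, alloy-4, alloy-7, alloy-8, alloy-3}.
Intersection: {alloy-3} — 1.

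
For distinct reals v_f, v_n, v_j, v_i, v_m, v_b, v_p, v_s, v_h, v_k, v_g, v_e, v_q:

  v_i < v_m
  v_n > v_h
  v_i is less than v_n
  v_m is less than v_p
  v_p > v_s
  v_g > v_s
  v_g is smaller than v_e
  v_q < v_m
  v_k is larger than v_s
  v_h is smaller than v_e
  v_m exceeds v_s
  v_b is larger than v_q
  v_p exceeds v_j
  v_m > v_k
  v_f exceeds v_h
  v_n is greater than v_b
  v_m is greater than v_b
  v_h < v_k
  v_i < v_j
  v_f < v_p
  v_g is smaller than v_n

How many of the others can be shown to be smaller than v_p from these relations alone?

9

Directly below v_p: v_s, v_m, v_j, v_f.
One step further: v_h, v_q, v_i, v_k, v_b (9 so far).
No other element is forced below v_p by the given relations, so the count is 9.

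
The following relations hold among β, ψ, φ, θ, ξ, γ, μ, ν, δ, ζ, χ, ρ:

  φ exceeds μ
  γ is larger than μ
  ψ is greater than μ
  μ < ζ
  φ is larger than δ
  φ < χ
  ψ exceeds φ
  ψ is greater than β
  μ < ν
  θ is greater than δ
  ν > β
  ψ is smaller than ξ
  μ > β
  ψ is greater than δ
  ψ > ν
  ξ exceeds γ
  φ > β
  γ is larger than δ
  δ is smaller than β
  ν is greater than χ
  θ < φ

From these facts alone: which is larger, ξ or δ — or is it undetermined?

ξ

Chaining the given relations: δ < β < μ < φ < χ < ν < ψ < ξ.
So ξ is larger.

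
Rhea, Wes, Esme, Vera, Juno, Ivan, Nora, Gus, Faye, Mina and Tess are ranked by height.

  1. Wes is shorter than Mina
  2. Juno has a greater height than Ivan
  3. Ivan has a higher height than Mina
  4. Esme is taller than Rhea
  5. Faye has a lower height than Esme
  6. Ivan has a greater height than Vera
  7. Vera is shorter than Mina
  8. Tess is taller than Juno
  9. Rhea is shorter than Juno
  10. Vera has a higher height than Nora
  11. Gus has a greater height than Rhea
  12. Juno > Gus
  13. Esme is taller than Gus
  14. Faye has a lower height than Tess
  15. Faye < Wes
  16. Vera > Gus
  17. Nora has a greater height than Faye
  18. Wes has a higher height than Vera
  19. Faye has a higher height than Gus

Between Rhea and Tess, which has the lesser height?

Following the relations from Rhea: Rhea < Gus < Faye < Nora < Vera < Wes < Mina < Ivan < Juno < Tess.
So Rhea < Tess; Rhea is the shorter of the two.

Rhea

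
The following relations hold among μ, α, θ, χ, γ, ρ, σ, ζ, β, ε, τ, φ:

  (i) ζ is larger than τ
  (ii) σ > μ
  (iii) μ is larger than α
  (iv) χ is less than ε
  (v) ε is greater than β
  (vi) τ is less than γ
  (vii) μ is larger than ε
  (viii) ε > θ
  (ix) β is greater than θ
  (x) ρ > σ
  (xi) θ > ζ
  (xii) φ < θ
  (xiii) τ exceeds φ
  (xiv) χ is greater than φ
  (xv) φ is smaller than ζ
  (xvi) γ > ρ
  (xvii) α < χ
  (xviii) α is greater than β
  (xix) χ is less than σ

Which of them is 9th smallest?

μ

The consecutive relations fix a unique order: φ < τ < ζ < θ < β < α < χ < ε < μ < σ < ρ < γ.
The 9th smallest is μ.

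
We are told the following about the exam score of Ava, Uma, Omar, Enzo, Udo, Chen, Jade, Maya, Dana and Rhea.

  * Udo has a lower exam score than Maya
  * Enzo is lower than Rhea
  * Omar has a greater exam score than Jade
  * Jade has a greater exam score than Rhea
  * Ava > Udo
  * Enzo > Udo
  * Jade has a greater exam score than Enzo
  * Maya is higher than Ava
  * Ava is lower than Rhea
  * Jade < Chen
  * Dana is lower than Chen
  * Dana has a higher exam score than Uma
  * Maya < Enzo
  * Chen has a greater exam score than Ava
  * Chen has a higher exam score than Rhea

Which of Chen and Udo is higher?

Link the given pairs in sequence: Udo < Ava; Ava < Maya; Maya < Enzo; Enzo < Rhea; Rhea < Jade; Jade < Chen.
Together: Udo < Ava < Maya < Enzo < Rhea < Jade < Chen.
So Udo < Chen; Chen is the higher of the two.

Chen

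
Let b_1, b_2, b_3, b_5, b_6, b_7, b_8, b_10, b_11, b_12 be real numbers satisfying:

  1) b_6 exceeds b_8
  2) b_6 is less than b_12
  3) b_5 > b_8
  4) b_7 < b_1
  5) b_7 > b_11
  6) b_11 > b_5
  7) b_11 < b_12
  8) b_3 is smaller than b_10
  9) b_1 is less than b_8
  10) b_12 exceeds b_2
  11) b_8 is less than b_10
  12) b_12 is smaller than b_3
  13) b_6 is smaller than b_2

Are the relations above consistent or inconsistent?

Chaining the given relations yields b_5 < b_11 < b_7 < b_1 < b_8, so b_5 < b_8. But one relation states b_8 < b_5. These cannot both hold.

inconsistent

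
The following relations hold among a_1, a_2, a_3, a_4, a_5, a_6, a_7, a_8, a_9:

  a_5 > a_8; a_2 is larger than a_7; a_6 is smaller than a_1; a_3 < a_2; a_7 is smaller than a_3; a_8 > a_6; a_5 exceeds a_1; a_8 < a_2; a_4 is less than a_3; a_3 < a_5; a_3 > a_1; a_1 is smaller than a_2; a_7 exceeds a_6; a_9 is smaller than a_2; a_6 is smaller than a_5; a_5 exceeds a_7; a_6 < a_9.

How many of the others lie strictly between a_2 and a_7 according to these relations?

1

The relations place a_7 below a_2. An element lies strictly between them when it is forced above a_7 and also forced below a_2.
Above a_7: {a_3, a_5}. Below a_2: {a_6, a_1, a_4, a_9, a_8, a_3}.
Intersection: {a_3} — 1.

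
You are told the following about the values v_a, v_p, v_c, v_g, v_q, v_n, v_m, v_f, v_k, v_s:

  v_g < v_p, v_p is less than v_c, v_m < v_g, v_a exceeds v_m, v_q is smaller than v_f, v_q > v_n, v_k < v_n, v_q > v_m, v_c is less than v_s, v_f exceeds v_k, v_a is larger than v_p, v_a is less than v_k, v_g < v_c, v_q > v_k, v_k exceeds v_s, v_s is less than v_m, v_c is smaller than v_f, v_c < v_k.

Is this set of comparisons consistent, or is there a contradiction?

We have v_m < v_g stated directly, yet also v_g < v_p < v_c < v_s < v_m by chaining the others — so v_g < v_m. Contradiction.

inconsistent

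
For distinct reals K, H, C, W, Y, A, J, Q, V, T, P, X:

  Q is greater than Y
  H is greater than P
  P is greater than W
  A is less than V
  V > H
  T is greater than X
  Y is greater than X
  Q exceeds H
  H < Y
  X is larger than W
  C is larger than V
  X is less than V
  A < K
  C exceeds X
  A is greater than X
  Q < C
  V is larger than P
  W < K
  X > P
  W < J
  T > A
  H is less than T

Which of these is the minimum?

P is not least since W < P; H is not least since P < H; X is not least since P < X; A is not least since X < A; J is not least since W < J; Y is not least since X < Y; Q is not least since H < Q; V is not least since H < V; C is not least since V < C; K is not least since W < K; T is not least since H < T.
Only W has nothing below it, so W is the minimum.

W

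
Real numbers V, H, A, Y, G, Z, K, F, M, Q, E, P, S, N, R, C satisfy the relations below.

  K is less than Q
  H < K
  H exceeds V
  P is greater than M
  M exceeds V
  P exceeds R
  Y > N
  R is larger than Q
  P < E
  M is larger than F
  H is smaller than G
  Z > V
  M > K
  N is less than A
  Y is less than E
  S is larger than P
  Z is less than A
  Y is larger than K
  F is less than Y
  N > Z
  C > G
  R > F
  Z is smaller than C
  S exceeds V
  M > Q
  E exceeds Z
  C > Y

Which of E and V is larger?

E

V < H and H < K give V < K.
Then K < Q extends the chain to Q.
With Q < M: V < H < K < Q < M.
Then M < P extends the chain to P.
With P < E: V < H < K < Q < M < P < E.
So V < E; E is the larger of the two.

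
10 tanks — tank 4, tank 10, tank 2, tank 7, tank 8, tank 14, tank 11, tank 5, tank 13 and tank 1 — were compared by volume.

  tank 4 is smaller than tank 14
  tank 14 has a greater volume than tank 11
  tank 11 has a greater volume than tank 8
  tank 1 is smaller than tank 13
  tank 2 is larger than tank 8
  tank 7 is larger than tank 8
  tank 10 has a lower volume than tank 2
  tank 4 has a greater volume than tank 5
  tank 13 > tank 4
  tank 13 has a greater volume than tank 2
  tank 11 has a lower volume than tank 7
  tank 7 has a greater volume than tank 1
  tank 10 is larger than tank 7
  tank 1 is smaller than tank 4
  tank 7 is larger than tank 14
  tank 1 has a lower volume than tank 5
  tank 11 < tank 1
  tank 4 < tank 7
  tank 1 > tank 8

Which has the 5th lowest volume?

tank 4

Chaining the given pairs: tank 8 < tank 11 < tank 1 < tank 5 < tank 4 < tank 14 < tank 7 < tank 10 < tank 2 < tank 13.
Counting 5 from the smallest end gives tank 4.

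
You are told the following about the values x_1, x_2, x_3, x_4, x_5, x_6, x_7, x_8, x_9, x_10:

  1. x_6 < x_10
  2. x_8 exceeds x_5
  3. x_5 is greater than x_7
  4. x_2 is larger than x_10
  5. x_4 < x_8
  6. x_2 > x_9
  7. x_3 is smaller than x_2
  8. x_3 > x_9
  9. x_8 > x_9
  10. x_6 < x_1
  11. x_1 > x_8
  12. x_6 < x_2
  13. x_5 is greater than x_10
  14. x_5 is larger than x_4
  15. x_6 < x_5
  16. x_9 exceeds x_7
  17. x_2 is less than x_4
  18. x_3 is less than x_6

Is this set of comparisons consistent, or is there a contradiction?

consistent

Every relation is compatible with x_7 < x_9 < x_3 < x_6 < x_10 < x_2 < x_4 < x_5 < x_8 < x_1; the set is consistent.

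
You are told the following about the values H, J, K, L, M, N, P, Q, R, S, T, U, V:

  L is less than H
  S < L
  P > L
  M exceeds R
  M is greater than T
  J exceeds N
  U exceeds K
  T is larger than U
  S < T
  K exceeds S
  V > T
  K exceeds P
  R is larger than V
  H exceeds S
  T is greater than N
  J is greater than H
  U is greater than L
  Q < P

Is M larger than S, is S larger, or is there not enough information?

S < L and L < P give S < P.
Then P < K extends the chain to K.
With K < U: S < L < P < K < U.
With U < T: S < L < P < K < U < T.
Then T < M extends the chain to M.
So M is larger.

M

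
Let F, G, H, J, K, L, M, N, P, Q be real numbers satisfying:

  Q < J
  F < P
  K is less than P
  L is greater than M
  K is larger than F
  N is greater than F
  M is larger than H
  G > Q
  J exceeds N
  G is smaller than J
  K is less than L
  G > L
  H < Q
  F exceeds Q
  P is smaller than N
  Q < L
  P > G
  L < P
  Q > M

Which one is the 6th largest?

K

Piecing the relations together gives one ordering: H < M < Q < F < K < L < G < P < N < J.
Counting 6 from the largest end gives K.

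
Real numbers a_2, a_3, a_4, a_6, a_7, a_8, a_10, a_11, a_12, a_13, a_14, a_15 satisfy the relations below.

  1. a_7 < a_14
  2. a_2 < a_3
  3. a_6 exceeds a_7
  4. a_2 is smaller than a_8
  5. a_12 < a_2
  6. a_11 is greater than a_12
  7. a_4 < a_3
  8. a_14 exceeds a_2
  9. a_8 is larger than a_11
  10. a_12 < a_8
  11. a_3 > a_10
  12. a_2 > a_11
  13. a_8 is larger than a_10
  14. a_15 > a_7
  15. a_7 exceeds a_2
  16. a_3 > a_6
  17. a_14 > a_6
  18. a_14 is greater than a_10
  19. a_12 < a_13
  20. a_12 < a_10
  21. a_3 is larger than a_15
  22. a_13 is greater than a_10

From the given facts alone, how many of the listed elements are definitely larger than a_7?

4

Directly above a_7: a_15, a_6, a_14.
One step further: a_3 (4 so far).
No other element is forced above a_7 by the given relations, so the count is 4.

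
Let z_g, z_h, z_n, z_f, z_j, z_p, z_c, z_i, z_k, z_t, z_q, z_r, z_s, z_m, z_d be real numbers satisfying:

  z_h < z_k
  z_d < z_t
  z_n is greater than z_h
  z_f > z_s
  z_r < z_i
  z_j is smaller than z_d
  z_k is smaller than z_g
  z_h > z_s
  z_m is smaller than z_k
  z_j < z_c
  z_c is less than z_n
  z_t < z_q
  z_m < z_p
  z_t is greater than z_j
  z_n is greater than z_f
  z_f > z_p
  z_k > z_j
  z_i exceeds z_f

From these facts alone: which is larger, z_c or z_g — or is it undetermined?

Following every chain through z_c: above z_c we get z_n; below z_c we get z_j.
z_g is not reached, and no chain runs the other way from z_g to z_c.
So the given relations leave the order of z_c and z_g undetermined.

undetermined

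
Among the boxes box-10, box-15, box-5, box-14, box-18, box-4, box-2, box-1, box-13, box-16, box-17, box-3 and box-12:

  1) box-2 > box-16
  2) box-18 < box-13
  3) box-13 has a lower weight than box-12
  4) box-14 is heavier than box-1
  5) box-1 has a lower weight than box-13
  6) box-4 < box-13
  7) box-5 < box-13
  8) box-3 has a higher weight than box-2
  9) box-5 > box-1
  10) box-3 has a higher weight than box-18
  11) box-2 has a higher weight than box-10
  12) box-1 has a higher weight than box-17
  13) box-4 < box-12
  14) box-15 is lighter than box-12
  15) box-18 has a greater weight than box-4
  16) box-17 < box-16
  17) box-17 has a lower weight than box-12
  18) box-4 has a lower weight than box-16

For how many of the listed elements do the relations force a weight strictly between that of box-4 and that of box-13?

1

The relations place box-4 below box-13. An element lies strictly between them when it is forced above box-4 and also forced below box-13.
Above box-4: {box-16, box-18, box-2, box-3, box-12}. Below box-13: {box-17, box-18, box-1, box-5}.
Intersection: {box-18} — 1.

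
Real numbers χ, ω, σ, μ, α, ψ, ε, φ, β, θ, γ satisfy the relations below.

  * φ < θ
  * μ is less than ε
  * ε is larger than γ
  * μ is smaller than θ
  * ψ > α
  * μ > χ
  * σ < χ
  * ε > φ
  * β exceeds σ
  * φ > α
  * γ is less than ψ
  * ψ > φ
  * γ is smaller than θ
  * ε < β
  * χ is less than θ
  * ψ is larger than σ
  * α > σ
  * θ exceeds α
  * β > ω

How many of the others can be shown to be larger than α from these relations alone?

Directly above α: φ, ψ, θ.
One step further: ε (4 so far).
One step further: β (5 so far).
No other element is forced above α by the given relations, so the count is 5.

5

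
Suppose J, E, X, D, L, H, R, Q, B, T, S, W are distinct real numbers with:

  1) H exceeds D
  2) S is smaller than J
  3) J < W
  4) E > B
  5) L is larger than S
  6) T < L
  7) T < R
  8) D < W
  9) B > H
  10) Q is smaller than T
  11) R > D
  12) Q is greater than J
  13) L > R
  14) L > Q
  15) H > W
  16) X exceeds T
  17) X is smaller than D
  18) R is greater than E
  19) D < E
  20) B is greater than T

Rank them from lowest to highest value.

S < J < Q < T < X < D < W < H < B < E < R < L

Each adjacent pair is fixed by a given relation: S < J; J < Q; Q < T; T < X; X < D; D < W; W < H; H < B; B < E; E < R; R < L. Chaining them end to end gives the full order.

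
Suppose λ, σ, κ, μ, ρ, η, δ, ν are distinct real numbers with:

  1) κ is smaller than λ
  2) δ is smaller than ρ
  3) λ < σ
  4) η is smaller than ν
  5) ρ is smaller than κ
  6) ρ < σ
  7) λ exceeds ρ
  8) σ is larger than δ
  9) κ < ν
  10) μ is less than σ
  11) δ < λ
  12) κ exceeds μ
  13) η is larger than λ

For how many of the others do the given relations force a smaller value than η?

5

Directly below η: λ.
One step further: δ, ρ, κ (4 so far).
One step further: μ (5 so far).
No other element is forced below η by the given relations, so the count is 5.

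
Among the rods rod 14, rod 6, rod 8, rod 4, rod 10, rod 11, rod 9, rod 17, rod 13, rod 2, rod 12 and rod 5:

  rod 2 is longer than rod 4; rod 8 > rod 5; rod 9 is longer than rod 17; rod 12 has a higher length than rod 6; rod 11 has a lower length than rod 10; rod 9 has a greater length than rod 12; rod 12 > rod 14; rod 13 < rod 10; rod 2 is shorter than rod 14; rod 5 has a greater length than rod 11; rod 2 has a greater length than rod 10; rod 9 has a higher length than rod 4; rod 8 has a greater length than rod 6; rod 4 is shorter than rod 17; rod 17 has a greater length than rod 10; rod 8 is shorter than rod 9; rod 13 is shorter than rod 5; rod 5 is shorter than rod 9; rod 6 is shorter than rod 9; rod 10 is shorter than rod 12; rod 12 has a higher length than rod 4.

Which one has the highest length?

rod 9

Chaining downward from rod 9: directly below it, rod 6, rod 5, rod 4, rod 17, rod 12, rod 8; then rod 11, rod 13, rod 10, rod 14; then rod 2.
That covers every other element, and nothing is given above rod 9, so rod 9 is the highest length.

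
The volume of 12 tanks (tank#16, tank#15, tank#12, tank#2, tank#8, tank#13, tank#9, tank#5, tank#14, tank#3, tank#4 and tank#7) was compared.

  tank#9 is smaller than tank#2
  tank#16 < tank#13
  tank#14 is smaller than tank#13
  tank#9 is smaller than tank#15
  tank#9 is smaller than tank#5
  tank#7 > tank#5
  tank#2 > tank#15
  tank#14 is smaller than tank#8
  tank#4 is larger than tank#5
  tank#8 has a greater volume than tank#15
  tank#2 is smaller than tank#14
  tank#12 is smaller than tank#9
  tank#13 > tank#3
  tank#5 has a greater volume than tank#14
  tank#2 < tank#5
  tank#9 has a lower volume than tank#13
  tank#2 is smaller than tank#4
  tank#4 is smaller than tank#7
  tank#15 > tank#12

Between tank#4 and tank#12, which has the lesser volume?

tank#12

tank#12 < tank#9 and tank#9 < tank#15 give tank#12 < tank#15.
Then tank#15 < tank#2 extends the chain to tank#2.
Then tank#2 < tank#14 extends the chain to tank#14.
With tank#14 < tank#5: tank#12 < tank#9 < tank#15 < tank#2 < tank#14 < tank#5.
With tank#5 < tank#4: tank#12 < tank#9 < tank#15 < tank#2 < tank#14 < tank#5 < tank#4.
So tank#12 < tank#4; tank#12 is the smaller of the two.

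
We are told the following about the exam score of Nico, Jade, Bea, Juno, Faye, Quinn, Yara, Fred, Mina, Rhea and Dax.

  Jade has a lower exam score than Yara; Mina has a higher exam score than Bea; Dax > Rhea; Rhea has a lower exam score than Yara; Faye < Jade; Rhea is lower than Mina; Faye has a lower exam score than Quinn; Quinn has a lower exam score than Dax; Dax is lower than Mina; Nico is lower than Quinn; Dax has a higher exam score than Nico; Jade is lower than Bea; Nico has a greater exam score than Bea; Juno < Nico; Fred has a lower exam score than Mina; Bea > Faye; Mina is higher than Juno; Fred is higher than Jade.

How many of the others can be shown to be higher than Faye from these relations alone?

8

The elements the relations force above Faye are Jade, Yara, Bea, Fred, Nico, Quinn, Dax, Mina — no chain reaches any other.
That is 8.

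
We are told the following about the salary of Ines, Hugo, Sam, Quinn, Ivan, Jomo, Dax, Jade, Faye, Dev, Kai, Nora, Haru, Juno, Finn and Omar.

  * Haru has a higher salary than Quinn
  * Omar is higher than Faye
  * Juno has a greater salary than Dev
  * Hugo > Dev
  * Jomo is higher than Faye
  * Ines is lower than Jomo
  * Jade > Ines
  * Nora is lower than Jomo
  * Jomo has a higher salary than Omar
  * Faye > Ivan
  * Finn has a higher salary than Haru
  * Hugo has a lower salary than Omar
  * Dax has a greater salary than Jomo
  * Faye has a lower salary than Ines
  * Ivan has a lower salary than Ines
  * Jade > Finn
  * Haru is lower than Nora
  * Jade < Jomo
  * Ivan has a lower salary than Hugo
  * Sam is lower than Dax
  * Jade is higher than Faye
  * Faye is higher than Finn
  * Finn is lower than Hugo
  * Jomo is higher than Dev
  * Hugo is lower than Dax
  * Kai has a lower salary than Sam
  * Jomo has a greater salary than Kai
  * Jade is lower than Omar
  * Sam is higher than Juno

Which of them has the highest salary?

Chaining downward from Dax: directly below it, Sam, Hugo, Jomo; then Kai, Dev, Nora, Finn, Juno, Ivan, Faye, Ines, Jade, Omar; then Haru; then Quinn.
That covers every other element, and nothing is given above Dax, so Dax is the highest salary.

Dax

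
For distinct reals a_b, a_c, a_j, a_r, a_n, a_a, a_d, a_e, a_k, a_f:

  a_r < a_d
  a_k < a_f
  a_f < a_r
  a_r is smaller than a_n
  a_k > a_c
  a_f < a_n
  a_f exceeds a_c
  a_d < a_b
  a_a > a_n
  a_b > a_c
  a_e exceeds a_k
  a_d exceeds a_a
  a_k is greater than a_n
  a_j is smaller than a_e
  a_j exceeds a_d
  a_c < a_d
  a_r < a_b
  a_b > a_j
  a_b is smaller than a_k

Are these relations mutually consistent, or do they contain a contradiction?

Chaining the given relations yields a_f < a_r < a_n < a_a < a_d < a_j < a_b < a_k, so a_f < a_k. But one relation states a_k < a_f. These cannot both hold.

inconsistent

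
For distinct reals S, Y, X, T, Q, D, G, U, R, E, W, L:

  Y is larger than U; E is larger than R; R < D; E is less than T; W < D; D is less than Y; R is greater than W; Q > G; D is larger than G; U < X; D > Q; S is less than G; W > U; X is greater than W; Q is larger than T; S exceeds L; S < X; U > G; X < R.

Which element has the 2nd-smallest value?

The consecutive relations fix a unique order: L < S < G < U < W < X < R < E < T < Q < D < Y.
Counting 2 from the smallest end gives S.

S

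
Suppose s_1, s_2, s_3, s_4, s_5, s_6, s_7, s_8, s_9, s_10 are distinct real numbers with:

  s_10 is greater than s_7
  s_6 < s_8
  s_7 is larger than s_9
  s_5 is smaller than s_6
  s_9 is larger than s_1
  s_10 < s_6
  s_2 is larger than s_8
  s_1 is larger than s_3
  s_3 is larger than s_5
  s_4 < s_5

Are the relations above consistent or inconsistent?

Every relation is compatible with s_4 < s_5 < s_3 < s_1 < s_9 < s_7 < s_10 < s_6 < s_8 < s_2; the set is consistent.

consistent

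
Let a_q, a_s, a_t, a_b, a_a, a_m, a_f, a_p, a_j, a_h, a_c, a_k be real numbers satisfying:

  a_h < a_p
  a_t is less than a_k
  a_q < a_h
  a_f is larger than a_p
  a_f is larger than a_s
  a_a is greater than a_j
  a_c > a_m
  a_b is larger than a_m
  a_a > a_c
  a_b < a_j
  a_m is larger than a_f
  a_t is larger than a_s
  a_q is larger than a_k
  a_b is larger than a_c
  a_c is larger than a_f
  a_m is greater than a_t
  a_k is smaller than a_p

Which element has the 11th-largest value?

The consecutive relations fix a unique order: a_s < a_t < a_k < a_q < a_h < a_p < a_f < a_m < a_c < a_b < a_j < a_a.
The 11th largest is a_t.

a_t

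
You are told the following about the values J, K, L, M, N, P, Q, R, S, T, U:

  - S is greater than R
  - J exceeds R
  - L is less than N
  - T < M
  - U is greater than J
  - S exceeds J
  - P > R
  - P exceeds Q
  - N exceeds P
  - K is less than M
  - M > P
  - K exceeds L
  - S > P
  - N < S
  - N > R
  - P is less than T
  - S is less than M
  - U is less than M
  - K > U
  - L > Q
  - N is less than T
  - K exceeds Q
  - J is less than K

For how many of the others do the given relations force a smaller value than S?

6

Directly below S: R, J, P, N.
One step further: Q, L (6 so far).
Nothing else is reachable below S; 6 in all.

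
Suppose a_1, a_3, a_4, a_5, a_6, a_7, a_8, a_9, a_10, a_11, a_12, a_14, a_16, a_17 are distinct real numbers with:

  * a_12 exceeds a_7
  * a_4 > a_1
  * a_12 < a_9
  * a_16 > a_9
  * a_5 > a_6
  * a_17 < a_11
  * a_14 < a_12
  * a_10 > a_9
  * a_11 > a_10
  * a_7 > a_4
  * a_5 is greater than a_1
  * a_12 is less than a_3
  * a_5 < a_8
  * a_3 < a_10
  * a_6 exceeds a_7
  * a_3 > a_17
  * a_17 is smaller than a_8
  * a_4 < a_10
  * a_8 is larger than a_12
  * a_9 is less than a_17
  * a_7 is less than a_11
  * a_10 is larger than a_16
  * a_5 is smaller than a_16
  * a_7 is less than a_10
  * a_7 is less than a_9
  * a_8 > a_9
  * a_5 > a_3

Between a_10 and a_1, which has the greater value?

a_1 < a_4 and a_4 < a_7 give a_1 < a_7.
Then a_7 < a_12 extends the chain to a_12.
With a_12 < a_9: a_1 < a_4 < a_7 < a_12 < a_9.
With a_9 < a_17: a_1 < a_4 < a_7 < a_12 < a_9 < a_17.
With a_17 < a_3: a_1 < a_4 < a_7 < a_12 < a_9 < a_17 < a_3.
With a_3 < a_5: a_1 < a_4 < a_7 < a_12 < a_9 < a_17 < a_3 < a_5.
With a_5 < a_16: a_1 < a_4 < a_7 < a_12 < a_9 < a_17 < a_3 < a_5 < a_16.
Then a_16 < a_10 extends the chain to a_10.
So a_1 < a_10; a_10 is the larger of the two.

a_10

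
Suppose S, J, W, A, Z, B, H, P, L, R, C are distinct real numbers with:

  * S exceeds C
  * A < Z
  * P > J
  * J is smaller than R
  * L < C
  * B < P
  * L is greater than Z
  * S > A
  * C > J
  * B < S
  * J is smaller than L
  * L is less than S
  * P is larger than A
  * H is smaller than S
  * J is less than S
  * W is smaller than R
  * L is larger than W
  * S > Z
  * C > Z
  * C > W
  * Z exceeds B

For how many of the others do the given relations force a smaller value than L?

From L the given relations immediately reach J, Z, W.
From those, A, B — 5 in total.
No other element is forced below L by the given relations, so the count is 5.

5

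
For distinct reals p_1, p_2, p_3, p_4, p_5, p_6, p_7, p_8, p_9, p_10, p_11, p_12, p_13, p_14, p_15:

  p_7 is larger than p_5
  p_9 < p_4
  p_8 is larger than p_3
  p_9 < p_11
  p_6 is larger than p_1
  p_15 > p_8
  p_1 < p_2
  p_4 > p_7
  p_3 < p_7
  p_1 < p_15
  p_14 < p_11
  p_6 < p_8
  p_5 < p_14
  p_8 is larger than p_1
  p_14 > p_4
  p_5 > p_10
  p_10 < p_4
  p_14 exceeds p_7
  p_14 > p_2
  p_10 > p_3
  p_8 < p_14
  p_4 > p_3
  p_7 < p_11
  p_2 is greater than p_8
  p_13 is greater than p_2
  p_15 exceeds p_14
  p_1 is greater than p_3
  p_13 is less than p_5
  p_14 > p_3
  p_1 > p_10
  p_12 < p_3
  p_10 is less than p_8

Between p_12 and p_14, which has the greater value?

Following the relations from p_12: p_12 < p_3 < p_10 < p_1 < p_6 < p_8 < p_2 < p_13 < p_5 < p_7 < p_4 < p_14.
So p_12 < p_14; p_14 is the larger of the two.

p_14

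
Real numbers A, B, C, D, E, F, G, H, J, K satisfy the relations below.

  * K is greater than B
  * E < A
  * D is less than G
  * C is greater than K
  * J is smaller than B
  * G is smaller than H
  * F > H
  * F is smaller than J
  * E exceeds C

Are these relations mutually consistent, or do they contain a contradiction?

Every relation is compatible with D < G < H < F < J < B < K < C < E < A; the set is consistent.

consistent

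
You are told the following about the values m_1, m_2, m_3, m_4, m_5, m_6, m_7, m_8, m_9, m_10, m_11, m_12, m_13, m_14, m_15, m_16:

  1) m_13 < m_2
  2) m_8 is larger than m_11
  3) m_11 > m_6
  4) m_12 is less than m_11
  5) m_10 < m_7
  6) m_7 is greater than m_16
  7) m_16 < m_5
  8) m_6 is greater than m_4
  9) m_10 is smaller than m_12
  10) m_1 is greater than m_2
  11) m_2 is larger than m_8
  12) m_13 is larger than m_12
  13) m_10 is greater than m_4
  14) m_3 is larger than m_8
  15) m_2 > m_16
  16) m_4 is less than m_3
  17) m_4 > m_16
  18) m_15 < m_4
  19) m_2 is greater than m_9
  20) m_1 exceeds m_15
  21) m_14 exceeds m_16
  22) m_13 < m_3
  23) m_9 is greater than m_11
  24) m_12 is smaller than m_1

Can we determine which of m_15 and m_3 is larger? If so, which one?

m_15 < m_4 and m_4 < m_10 give m_15 < m_10.
With m_10 < m_12: m_15 < m_4 < m_10 < m_12.
Then m_12 < m_11 extends the chain to m_11.
Then m_11 < m_8 extends the chain to m_8.
With m_8 < m_3: m_15 < m_4 < m_10 < m_12 < m_11 < m_8 < m_3.
So m_3 is larger.

m_3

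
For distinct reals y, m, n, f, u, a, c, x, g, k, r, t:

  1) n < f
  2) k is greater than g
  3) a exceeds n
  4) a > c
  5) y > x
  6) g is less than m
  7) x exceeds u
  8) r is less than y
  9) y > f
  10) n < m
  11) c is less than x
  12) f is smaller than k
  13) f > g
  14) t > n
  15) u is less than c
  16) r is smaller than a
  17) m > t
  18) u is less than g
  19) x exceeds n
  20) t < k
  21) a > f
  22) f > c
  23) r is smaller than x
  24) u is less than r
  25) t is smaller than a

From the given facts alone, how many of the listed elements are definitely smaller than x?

4

Directly below x: u, n, c, r.
Nothing else is reachable below x; 4 in all.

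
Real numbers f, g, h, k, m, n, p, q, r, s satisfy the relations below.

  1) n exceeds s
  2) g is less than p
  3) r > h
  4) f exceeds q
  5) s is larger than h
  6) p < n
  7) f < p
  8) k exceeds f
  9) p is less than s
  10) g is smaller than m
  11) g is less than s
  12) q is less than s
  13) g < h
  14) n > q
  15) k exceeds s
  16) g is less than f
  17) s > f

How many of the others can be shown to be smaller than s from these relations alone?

5

Directly below s: q, g, h, f, p.
Nothing else is reachable below s; 5 in all.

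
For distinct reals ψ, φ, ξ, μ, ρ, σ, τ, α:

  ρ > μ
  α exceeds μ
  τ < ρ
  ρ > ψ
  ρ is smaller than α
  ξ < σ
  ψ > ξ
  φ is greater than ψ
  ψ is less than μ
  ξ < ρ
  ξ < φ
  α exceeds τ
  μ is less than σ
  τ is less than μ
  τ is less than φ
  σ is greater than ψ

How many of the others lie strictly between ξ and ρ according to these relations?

2

Chaining upward from ξ reaches: ψ, μ, φ, σ, α.
Chaining downward from ρ reaches: τ, ψ, μ.
Strictly between ξ and ρ are those in both lists: ψ, μ — 2 elements.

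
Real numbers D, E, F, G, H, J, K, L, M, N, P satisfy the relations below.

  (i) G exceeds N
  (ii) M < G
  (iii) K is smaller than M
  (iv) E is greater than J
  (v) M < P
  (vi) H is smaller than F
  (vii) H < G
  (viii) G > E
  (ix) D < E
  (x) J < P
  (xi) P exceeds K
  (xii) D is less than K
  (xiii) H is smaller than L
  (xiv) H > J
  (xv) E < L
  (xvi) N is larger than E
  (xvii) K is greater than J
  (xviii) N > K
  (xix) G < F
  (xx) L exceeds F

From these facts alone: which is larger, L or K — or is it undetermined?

K < M and M < G give K < G.
Then G < F extends the chain to F.
With F < L: K < M < G < F < L.
So L is larger.

L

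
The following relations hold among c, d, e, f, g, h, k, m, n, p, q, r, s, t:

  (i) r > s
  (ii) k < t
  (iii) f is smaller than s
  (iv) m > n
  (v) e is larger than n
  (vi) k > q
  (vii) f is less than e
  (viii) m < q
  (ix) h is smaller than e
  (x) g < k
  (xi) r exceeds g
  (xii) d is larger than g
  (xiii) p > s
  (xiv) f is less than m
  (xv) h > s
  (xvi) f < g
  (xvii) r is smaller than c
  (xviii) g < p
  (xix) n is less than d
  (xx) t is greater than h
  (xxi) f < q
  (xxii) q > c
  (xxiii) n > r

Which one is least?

Chaining upward from f: directly above it, s, g, m, e, q; then r, p, h, d, k; then n, c, t.
That covers every other element, and nothing is given below f, so f is the least.

f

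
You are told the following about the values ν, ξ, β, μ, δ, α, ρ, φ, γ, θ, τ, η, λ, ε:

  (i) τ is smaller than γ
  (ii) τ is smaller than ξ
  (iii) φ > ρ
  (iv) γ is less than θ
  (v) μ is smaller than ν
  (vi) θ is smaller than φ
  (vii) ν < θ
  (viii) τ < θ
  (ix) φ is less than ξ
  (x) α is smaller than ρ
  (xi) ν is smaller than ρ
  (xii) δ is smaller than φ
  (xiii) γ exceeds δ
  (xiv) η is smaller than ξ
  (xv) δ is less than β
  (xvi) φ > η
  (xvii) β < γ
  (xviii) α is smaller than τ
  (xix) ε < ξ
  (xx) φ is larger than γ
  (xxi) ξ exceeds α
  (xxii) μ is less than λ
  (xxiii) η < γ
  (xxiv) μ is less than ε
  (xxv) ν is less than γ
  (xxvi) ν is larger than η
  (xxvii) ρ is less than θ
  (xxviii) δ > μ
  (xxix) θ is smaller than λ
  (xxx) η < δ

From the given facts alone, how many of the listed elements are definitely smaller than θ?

9

Directly below θ: τ, ν, ρ, γ.
One step further: η, α, μ, δ, β (9 so far).
No other element is forced below θ by the given relations, so the count is 9.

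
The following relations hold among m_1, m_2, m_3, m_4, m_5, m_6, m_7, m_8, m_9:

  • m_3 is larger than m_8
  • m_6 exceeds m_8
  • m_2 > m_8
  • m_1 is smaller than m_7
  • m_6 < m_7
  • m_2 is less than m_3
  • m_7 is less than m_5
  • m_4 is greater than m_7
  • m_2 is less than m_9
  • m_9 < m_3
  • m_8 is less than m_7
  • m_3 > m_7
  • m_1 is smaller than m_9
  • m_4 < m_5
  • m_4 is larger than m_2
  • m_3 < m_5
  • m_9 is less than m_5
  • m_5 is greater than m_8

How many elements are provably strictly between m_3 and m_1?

The relations place m_1 below m_3. An element lies strictly between them when it is forced above m_1 and also forced below m_3.
Above m_1: {m_7, m_4, m_9, m_5}. Below m_3: {m_8, m_6, m_2, m_7, m_9}.
Intersection: {m_7, m_9} — 2.

2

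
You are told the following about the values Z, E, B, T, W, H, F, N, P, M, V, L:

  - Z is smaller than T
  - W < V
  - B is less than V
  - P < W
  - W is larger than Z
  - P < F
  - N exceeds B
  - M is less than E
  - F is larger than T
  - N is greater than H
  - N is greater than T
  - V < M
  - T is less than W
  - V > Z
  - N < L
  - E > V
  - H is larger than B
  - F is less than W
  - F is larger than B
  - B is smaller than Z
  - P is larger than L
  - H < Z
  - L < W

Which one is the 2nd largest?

Piecing the relations together gives one ordering: B < H < Z < T < N < L < P < F < W < V < M < E.
Counting 2 from the largest end gives M.

M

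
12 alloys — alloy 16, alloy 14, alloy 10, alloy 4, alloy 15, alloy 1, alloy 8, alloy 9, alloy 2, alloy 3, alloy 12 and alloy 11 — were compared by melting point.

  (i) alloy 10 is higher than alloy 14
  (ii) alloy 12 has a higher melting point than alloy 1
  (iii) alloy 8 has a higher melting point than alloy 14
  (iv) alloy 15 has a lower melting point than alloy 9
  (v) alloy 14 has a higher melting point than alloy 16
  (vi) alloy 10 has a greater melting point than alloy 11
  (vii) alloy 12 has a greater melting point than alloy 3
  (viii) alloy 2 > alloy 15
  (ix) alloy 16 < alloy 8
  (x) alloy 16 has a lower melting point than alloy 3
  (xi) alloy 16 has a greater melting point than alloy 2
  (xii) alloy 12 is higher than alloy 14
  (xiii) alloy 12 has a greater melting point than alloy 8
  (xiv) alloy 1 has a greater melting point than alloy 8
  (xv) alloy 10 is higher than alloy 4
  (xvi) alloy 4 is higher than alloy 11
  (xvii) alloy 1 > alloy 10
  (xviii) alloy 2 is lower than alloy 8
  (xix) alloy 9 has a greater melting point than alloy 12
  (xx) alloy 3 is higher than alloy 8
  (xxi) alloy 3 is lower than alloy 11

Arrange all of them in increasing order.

Each adjacent pair is fixed by a given relation: alloy 15 < alloy 2; alloy 2 < alloy 16; alloy 16 < alloy 14; alloy 14 < alloy 8; alloy 8 < alloy 3; alloy 3 < alloy 11; alloy 11 < alloy 4; alloy 4 < alloy 10; alloy 10 < alloy 1; alloy 1 < alloy 12; alloy 12 < alloy 9. Chaining them end to end gives the full order.

alloy 15 < alloy 2 < alloy 16 < alloy 14 < alloy 8 < alloy 3 < alloy 11 < alloy 4 < alloy 10 < alloy 1 < alloy 12 < alloy 9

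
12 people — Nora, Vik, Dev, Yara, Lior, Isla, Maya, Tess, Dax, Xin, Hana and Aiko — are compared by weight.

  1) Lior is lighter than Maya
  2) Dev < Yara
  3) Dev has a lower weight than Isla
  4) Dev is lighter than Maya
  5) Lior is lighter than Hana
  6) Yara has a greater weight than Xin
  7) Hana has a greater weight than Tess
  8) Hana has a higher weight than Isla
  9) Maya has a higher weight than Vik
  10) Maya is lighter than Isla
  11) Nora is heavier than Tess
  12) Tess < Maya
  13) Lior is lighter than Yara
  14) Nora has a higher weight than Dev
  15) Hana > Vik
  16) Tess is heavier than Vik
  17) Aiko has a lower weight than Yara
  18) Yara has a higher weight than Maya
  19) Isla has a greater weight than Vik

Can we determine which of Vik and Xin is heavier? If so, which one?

undetermined

Following every chain through Vik: above Vik we get Tess, Maya, Isla, Hana, Yara, Nora.
Xin is not reached, and no chain runs the other way from Xin to Vik.
So the given relations leave the order of Vik and Xin undetermined.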